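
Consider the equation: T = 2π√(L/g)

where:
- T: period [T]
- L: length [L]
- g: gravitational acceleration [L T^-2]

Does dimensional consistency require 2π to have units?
No

T has dimensions [T] and √(L/g) already has dimensions [T], so the equation balances without 2π contributing any dimensions. 2π is a pure (dimensionless) number; changing or removing it would not affect dimensional consistency.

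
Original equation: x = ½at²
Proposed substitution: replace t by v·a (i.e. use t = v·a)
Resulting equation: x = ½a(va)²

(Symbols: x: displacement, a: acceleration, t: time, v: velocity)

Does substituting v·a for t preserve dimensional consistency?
No

[t] = [T] and [v·a] = [L^2 T^-3]. These differ, so the substitution replaces a quantity by one of different dimensions and the result x = ½a(va)² has LHS [L] vs RHS [L^5 T^-8] — inconsistent.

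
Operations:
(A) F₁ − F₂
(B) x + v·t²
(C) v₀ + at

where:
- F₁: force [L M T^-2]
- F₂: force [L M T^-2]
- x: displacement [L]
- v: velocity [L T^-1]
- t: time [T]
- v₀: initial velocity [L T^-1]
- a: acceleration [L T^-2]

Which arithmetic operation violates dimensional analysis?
(B) x + v·t²

(A) F₁ − F₂: F₁ [L M T^-2] and F₂ [L M T^-2] — same dimensions ✓
(B) x + v·t²: x [L] and v·t² [L T] — different dimensions cannot be added/subtracted ✗
(C) v₀ + at: v₀ [L T^-1] and at [L T^-1] — same dimensions ✓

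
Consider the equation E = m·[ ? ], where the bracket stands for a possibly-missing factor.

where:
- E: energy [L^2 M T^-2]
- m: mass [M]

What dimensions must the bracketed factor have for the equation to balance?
[L^2 T^-2] — velocity squared (e.g. v²)

E has dimensions [L^2 M T^-2]; m has dimensions [M].
The bracketed factor must supply [L^2 M T^-2] / [M] = [L^2 T^-2].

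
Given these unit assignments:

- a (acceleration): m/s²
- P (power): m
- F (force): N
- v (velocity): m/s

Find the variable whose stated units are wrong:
P

The variable P (power) should have units W, not m.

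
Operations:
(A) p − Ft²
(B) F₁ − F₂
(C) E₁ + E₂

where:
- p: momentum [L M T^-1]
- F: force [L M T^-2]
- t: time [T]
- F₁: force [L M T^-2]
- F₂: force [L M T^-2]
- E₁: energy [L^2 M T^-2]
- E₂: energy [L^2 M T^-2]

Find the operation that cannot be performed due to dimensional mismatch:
(A) p − Ft²

(A) p − Ft²: p [L M T^-1] and Ft² [L M] — different dimensions cannot be added/subtracted ✗
(B) F₁ − F₂: F₁ [L M T^-2] and F₂ [L M T^-2] — same dimensions ✓
(C) E₁ + E₂: E₁ [L^2 M T^-2] and E₂ [L^2 M T^-2] — same dimensions ✓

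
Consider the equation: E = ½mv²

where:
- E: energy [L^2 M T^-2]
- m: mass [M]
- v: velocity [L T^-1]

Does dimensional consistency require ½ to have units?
No

E has dimensions [L^2 M T^-2] and mv² already has dimensions [L^2 M T^-2], so the equation balances without ½ contributing any dimensions. ½ is a pure (dimensionless) number; changing or removing it would not affect dimensional consistency.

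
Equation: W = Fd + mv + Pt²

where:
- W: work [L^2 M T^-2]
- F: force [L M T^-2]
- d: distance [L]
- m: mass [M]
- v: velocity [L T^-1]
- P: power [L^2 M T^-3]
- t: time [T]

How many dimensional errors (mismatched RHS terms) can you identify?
2

LHS W: [L^2 M T^-2]
- Fd: [L^2 M T^-2] ✓
- mv: [L M T^-1] ✗
- Pt²: [L^2 M T^-1] ✗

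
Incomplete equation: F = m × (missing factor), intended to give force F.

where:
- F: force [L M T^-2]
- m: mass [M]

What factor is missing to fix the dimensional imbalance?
a (acceleration), dimensions [L T^-2]

F has dimensions [L M T^-2] and m has dimensions [M].
The missing factor must have dimensions [L M T^-2] / [M] = [L T^-2], i.e. acceleration (a).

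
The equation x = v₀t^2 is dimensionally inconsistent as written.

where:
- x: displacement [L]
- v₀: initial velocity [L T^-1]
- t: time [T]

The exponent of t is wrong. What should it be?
The exponent of t should be 1: x = v₀t

The LHS x has dimensions [L]; t has dimensions [T].
As written, the RHS v₀t^2 (exponent 2 on t) has dimensions [L T], which does not match.
With exponent 1, the RHS v₀t has dimensions [L], matching the LHS.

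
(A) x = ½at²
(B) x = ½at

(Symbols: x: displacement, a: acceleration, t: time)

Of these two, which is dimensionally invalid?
(B)

(A) x = ½at²: LHS [L], RHS [L] ✓
(B) x = ½at: LHS [L], RHS [L T^-1] ✗

Expression (B) x = ½at is dimensionally incorrect.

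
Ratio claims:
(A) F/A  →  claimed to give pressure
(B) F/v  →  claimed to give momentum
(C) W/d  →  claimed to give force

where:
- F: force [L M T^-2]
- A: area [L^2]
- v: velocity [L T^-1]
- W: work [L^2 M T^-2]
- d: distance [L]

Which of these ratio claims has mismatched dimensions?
(B) F/v does not give momentum

(A) F/A: [L^-1 M T^-2] = pressure [L^-1 M T^-2] ✓
(B) F/v: [M T^-1] ≠ momentum [L M T^-1] ✗
(C) W/d: [L M T^-2] = force [L M T^-2] ✓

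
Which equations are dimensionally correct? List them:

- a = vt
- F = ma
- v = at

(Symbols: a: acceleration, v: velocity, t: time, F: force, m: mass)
Dimensionally correct: F = ma, v = at
Dimensionally incorrect: a = vt
Ordered (correct first, then incorrect): F = ma, v = at, a = vt

- a = vt: LHS [L T^-2], RHS [L] → incorrect ✗
- F = ma: LHS [L M T^-2], RHS [L M T^-2] → correct ✓
- v = at: LHS [L T^-1], RHS [L T^-1] → correct ✓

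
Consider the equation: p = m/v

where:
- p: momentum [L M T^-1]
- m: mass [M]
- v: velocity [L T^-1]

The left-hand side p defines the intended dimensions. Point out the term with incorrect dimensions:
The right-hand side term m/v

p has dimensions [L M T^-1], but m/v has dimensions [L^-1 M T], so the term m/v is dimensionally wrong for p.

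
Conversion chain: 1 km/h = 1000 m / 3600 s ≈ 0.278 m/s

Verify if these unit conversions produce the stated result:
The chain is correct (no errors).

Correct: 1 km = 1000 m, 1 h = 3600 s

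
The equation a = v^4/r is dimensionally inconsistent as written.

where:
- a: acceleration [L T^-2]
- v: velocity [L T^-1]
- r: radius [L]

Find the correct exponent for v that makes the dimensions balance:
The exponent of v should be 2: a = v^2/r

The LHS a has dimensions [L T^-2]; v has dimensions [L T^-1].
As written, the RHS v^4/r (exponent 4 on v) has dimensions [L^3 T^-4], which does not match.
With exponent 2, the RHS v^2/r has dimensions [L T^-2], matching the LHS.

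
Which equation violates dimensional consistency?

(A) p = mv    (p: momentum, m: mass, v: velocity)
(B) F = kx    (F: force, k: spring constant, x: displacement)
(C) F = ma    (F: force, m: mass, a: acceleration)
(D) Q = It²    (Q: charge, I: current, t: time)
(D) Q = It²

The equation (D) Q = It² is dimensionally incorrect.

LHS (Q): [I T]
RHS (It²): [I T^2] ✗

The dimensions do not match. The other three equations balance.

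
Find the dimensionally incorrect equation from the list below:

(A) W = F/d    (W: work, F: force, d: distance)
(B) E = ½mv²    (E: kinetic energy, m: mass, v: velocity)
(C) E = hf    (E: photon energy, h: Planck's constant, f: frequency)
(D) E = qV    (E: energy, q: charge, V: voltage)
(A) W = F/d

The equation (A) W = F/d is dimensionally incorrect.

LHS (W): [L^2 M T^-2]
RHS (F/d): [M T^-2] ✗

The dimensions do not match. The other three equations balance.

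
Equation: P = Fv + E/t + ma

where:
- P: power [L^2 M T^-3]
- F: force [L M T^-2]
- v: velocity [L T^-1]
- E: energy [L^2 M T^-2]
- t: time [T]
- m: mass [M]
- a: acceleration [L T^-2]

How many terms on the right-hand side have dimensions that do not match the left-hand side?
1

LHS P: [L^2 M T^-3]
- Fv: [L^2 M T^-3] ✓
- E/t: [L^2 M T^-3] ✓
- ma: [L M T^-2] ✗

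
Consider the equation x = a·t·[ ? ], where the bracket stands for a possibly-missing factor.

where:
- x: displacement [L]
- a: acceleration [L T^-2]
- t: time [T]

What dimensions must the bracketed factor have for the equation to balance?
[T] — time (e.g. t)

x has dimensions [L]; a·t has dimensions [L T^-1].
The bracketed factor must supply [L] / [L T^-1] = [T].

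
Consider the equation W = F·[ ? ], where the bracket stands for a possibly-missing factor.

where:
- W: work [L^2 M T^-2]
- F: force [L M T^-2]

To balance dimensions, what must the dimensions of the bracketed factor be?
[L] — length (e.g. a distance d)

W has dimensions [L^2 M T^-2]; F has dimensions [L M T^-2].
The bracketed factor must supply [L^2 M T^-2] / [L M T^-2] = [L].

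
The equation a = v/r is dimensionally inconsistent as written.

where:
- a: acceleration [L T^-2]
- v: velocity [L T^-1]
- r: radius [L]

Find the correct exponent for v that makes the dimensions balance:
The exponent of v should be 2: a = v^2/r

The LHS a has dimensions [L T^-2]; v has dimensions [L T^-1].
As written, the RHS v/r (exponent 1 on v) has dimensions [T^-1], which does not match.
With exponent 2, the RHS v^2/r has dimensions [L T^-2], matching the LHS.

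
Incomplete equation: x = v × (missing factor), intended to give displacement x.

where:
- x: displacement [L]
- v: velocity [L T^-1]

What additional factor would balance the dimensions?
t (time), dimensions [T]

x has dimensions [L] and v has dimensions [L T^-1].
The missing factor must have dimensions [L] / [L T^-1] = [T], i.e. time (t).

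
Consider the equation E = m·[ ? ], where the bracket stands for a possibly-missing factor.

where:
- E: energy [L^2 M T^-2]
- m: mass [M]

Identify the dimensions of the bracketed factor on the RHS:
[L^2 T^-2] — velocity squared (e.g. v²)

E has dimensions [L^2 M T^-2]; m has dimensions [M].
The bracketed factor must supply [L^2 M T^-2] / [M] = [L^2 T^-2].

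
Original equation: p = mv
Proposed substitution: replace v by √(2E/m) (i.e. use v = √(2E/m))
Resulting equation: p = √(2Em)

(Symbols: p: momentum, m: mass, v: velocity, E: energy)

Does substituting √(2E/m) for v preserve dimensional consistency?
Yes

[v] = [L T^-1] and [√(2E/m)] = [L T^-1]. These match, so the substitution replaces a quantity by one of the same dimensions and the result p = √(2Em) has LHS [L M T^-1] vs RHS [L M T^-1] — still consistent.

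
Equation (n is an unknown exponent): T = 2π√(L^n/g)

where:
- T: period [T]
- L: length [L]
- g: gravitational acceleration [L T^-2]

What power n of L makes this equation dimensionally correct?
n = 1

T has dimensions [T]; L has dimensions [L].
With n = 1: 2π√(L^1/g) has dimensions [T], matching the LHS ✓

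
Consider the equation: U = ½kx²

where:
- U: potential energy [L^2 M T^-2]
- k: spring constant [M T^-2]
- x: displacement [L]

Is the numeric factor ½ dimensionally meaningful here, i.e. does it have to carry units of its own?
No

U has dimensions [L^2 M T^-2] and kx² already has dimensions [L^2 M T^-2], so the equation balances without ½ contributing any dimensions. ½ is a pure (dimensionless) number; changing or removing it would not affect dimensional consistency.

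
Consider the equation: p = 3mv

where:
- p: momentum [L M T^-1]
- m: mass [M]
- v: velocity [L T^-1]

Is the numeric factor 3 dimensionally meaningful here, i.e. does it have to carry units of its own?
No

p has dimensions [L M T^-1] and mv already has dimensions [L M T^-1], so the equation balances without 3 contributing any dimensions. 3 is a pure (dimensionless) number; changing or removing it would not affect dimensional consistency.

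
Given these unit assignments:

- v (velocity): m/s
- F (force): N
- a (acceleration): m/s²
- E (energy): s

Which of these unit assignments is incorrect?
E

The variable E (energy) should have units J, not s.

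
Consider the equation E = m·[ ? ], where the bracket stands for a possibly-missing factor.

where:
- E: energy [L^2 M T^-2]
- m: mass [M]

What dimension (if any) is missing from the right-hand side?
[L^2 T^-2] — velocity squared (e.g. v²)

E has dimensions [L^2 M T^-2]; m has dimensions [M].
The bracketed factor must supply [L^2 M T^-2] / [M] = [L^2 T^-2].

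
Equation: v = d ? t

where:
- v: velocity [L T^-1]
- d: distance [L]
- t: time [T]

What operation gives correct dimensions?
division (÷): v = d ÷ t

v [L T^-1]; d [L]; t [T].
d × t → [L T] ✗
d ÷ t → [L T^-1] ✓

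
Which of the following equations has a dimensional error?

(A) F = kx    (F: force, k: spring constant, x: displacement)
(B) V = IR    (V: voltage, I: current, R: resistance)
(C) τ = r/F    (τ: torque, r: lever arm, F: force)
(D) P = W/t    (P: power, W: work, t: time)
(C) τ = r/F

The equation (C) τ = r/F is dimensionally incorrect.

LHS (τ): [L^2 M T^-2]
RHS (r/F): [M^-1 T^2] ✗

The dimensions do not match. The other three equations balance.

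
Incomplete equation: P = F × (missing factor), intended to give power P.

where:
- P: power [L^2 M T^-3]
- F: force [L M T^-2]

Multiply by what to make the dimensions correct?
v (velocity), dimensions [L T^-1]

P has dimensions [L^2 M T^-3] and F has dimensions [L M T^-2].
The missing factor must have dimensions [L^2 M T^-3] / [L M T^-2] = [L T^-1], i.e. velocity (v).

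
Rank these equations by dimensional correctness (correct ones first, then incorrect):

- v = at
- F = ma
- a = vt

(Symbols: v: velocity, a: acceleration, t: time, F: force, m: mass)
Dimensionally correct: v = at, F = ma
Dimensionally incorrect: a = vt
Ordered (correct first, then incorrect): v = at, F = ma, a = vt

- v = at: LHS [L T^-1], RHS [L T^-1] → correct ✓
- F = ma: LHS [L M T^-2], RHS [L M T^-2] → correct ✓
- a = vt: LHS [L T^-2], RHS [L] → incorrect ✗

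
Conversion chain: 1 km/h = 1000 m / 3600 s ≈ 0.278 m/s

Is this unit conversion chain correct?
The chain is correct (no errors).

Correct: 1 km = 1000 m, 1 h = 3600 s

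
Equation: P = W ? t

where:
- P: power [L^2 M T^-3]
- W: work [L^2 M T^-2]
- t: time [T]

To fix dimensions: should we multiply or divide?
division (÷): P = W ÷ t

P [L^2 M T^-3]; W [L^2 M T^-2]; t [T].
W × t → [L^2 M T^-1] ✗
W ÷ t → [L^2 M T^-3] ✓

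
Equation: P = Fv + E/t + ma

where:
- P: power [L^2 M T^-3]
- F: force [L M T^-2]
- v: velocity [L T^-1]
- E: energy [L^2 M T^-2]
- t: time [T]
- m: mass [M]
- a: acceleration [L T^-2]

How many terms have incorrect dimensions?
1

LHS P: [L^2 M T^-3]
- Fv: [L^2 M T^-3] ✓
- E/t: [L^2 M T^-3] ✓
- ma: [L M T^-2] ✗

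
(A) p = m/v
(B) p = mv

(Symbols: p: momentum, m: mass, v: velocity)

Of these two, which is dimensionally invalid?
(A)

(A) p = m/v: LHS [L M T^-1], RHS [L^-1 M T] ✗
(B) p = mv: LHS [L M T^-1], RHS [L M T^-1] ✓

Expression (A) p = m/v is dimensionally incorrect.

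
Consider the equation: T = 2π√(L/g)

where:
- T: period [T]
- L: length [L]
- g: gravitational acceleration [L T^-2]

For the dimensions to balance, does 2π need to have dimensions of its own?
No

T has dimensions [T] and √(L/g) already has dimensions [T], so the equation balances without 2π contributing any dimensions. 2π is a pure (dimensionless) number; changing or removing it would not affect dimensional consistency.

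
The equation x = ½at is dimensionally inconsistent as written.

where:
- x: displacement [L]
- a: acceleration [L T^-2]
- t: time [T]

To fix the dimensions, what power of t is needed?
The exponent of t should be 2: x = ½at^2

The LHS x has dimensions [L]; t has dimensions [T].
As written, the RHS ½at (exponent 1 on t) has dimensions [L T^-1], which does not match.
With exponent 2, the RHS ½at^2 has dimensions [L], matching the LHS.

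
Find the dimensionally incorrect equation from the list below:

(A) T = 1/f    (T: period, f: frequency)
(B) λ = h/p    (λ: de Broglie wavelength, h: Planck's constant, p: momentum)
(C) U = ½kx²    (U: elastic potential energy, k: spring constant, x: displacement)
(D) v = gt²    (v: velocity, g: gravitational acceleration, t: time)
(D) v = gt²

The equation (D) v = gt² is dimensionally incorrect.

LHS (v): [L T^-1]
RHS (gt²): [L] ✗

The dimensions do not match. The other three equations balance.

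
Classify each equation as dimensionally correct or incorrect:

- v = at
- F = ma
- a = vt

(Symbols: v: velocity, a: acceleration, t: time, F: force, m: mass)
Dimensionally correct: v = at, F = ma
Dimensionally incorrect: a = vt
Ordered (correct first, then incorrect): v = at, F = ma, a = vt

- v = at: LHS [L T^-1], RHS [L T^-1] → correct ✓
- F = ma: LHS [L M T^-2], RHS [L M T^-2] → correct ✓
- a = vt: LHS [L T^-2], RHS [L] → incorrect ✗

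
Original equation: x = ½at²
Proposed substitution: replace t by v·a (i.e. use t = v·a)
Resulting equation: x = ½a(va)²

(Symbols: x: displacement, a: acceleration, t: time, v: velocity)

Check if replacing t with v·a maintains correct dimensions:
No

[t] = [T] and [v·a] = [L^2 T^-3]. These differ, so the substitution replaces a quantity by one of different dimensions and the result x = ½a(va)² has LHS [L] vs RHS [L^5 T^-8] — inconsistent.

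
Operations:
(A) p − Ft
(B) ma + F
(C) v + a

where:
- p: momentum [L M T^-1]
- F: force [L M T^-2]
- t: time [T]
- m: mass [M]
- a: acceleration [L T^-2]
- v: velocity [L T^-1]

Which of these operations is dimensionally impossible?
(C) v + a

(A) p − Ft: p [L M T^-1] and Ft [L M T^-1] — same dimensions ✓
(B) ma + F: ma [L M T^-2] and F [L M T^-2] — same dimensions ✓
(C) v + a: v [L T^-1] and a [L T^-2] — different dimensions cannot be added/subtracted ✗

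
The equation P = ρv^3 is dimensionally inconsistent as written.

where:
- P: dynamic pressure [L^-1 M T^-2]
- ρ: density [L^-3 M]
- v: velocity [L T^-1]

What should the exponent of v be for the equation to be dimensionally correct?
The exponent of v should be 2: P = ρv^2

The LHS P has dimensions [L^-1 M T^-2]; v has dimensions [L T^-1].
As written, the RHS ρv^3 (exponent 3 on v) has dimensions [M T^-3], which does not match.
With exponent 2, the RHS ρv^2 has dimensions [L^-1 M T^-2], matching the LHS.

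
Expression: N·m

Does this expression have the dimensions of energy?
Yes

The expression N·m has dimensions [L^2 M T^-2], which is exactly energy [L^2 M T^-2].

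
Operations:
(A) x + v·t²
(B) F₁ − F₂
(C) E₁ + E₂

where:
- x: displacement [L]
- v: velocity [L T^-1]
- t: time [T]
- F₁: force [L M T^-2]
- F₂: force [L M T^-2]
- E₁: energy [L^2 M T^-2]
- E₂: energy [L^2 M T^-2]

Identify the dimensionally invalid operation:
(A) x + v·t²

(A) x + v·t²: x [L] and v·t² [L T] — different dimensions cannot be added/subtracted ✗
(B) F₁ − F₂: F₁ [L M T^-2] and F₂ [L M T^-2] — same dimensions ✓
(C) E₁ + E₂: E₁ [L^2 M T^-2] and E₂ [L^2 M T^-2] — same dimensions ✓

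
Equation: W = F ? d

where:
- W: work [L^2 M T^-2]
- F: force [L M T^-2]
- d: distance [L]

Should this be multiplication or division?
multiplication (×): W = F × d

W [L^2 M T^-2]; F [L M T^-2]; d [L].
F × d → [L^2 M T^-2] ✓
F ÷ d → [M T^-2] ✗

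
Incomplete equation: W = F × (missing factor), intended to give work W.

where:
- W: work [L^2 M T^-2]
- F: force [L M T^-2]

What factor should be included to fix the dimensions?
d (distance), dimensions [L]

W has dimensions [L^2 M T^-2] and F has dimensions [L M T^-2].
The missing factor must have dimensions [L^2 M T^-2] / [L M T^-2] = [L], i.e. distance (d).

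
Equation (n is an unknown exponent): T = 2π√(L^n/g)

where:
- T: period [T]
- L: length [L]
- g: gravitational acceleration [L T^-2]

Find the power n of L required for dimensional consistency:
n = 1

T has dimensions [T]; L has dimensions [L].
With n = 1: 2π√(L^1/g) has dimensions [T], matching the LHS ✓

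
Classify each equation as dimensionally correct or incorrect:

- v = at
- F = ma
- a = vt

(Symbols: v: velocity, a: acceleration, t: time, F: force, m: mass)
Dimensionally correct: v = at, F = ma
Dimensionally incorrect: a = vt
Ordered (correct first, then incorrect): v = at, F = ma, a = vt

- v = at: LHS [L T^-1], RHS [L T^-1] → correct ✓
- F = ma: LHS [L M T^-2], RHS [L M T^-2] → correct ✓
- a = vt: LHS [L T^-2], RHS [L] → incorrect ✗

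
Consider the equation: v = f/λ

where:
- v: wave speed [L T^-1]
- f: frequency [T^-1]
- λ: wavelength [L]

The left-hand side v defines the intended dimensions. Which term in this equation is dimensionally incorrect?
The right-hand side term f/λ

v has dimensions [L T^-1], but f/λ has dimensions [L^-1 T^-1], so the term f/λ is dimensionally wrong for v.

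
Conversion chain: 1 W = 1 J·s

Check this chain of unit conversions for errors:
The chain is incorrect (it contains an error).

Incorrect: Watt is J/s, not J·s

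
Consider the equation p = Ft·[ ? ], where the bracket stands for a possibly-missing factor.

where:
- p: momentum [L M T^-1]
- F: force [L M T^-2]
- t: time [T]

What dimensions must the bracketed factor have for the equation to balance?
Nothing is missing — the bracketed factor must be dimensionless.

p has dimensions [L M T^-1] and Ft already has dimensions [L M T^-1], so p = Ft is dimensionally complete.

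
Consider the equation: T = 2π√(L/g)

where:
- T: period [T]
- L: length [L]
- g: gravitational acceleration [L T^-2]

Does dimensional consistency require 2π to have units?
No

T has dimensions [T] and √(L/g) already has dimensions [T], so the equation balances without 2π contributing any dimensions. 2π is a pure (dimensionless) number; changing or removing it would not affect dimensional consistency.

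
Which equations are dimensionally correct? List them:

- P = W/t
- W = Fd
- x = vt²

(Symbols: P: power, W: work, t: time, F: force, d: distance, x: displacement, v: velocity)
Dimensionally correct: P = W/t, W = Fd
Dimensionally incorrect: x = vt²
Ordered (correct first, then incorrect): P = W/t, W = Fd, x = vt²

- P = W/t: LHS [L^2 M T^-3], RHS [L^2 M T^-3] → correct ✓
- W = Fd: LHS [L^2 M T^-2], RHS [L^2 M T^-2] → correct ✓
- x = vt²: LHS [L], RHS [L T] → incorrect ✗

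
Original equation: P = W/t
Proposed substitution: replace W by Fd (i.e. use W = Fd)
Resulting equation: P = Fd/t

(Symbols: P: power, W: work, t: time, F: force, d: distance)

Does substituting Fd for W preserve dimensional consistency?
Yes

[W] = [L^2 M T^-2] and [Fd] = [L^2 M T^-2]. These match, so the substitution replaces a quantity by one of the same dimensions and the result P = Fd/t has LHS [L^2 M T^-3] vs RHS [L^2 M T^-3] — still consistent.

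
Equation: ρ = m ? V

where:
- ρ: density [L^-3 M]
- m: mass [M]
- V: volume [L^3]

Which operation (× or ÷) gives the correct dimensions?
division (÷): ρ = m ÷ V

ρ [L^-3 M]; m [M]; V [L^3].
m × V → [L^3 M] ✗
m ÷ V → [L^-3 M] ✓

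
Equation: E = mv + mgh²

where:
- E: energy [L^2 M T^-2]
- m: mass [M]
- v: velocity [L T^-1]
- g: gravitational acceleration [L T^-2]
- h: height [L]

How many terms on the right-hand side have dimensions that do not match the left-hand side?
2

LHS E: [L^2 M T^-2]
- mv: [L M T^-1] ✗
- mgh²: [L^3 M T^-2] ✗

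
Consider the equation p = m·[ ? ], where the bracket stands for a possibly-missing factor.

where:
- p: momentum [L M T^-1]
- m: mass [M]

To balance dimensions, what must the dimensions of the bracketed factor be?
[L T^-1] — velocity (e.g. v)

p has dimensions [L M T^-1]; m has dimensions [M].
The bracketed factor must supply [L M T^-1] / [M] = [L T^-1].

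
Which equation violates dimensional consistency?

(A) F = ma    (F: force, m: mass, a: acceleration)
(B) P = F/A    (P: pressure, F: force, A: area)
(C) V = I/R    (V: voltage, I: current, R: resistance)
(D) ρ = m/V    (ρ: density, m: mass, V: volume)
(C) V = I/R

The equation (C) V = I/R is dimensionally incorrect.

LHS (V): [I^-1 L^2 M T^-3]
RHS (I/R): [I^3 L^-2 M^-1 T^3] ✗

The dimensions do not match. The other three equations balance.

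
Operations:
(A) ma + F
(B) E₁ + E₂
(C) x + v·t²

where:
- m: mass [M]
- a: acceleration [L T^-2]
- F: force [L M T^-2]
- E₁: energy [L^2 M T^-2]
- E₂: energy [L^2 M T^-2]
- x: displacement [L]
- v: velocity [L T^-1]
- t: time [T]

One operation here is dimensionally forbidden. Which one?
(C) x + v·t²

(A) ma + F: ma [L M T^-2] and F [L M T^-2] — same dimensions ✓
(B) E₁ + E₂: E₁ [L^2 M T^-2] and E₂ [L^2 M T^-2] — same dimensions ✓
(C) x + v·t²: x [L] and v·t² [L T] — different dimensions cannot be added/subtracted ✗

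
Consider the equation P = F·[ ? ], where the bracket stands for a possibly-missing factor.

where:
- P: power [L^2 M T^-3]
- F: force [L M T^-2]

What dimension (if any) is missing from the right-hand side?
[L T^-1] — velocity (e.g. v)

P has dimensions [L^2 M T^-3]; F has dimensions [L M T^-2].
The bracketed factor must supply [L^2 M T^-3] / [L M T^-2] = [L T^-1].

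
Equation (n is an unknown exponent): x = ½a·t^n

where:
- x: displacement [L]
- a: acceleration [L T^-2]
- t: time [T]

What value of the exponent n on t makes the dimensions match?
n = 2

x has dimensions [L]; t has dimensions [T].
The rest of the RHS has dimensions [L T^-2], so t^n must supply [T^2].
With n = 2: ½a·t^2 has dimensions [L], matching the LHS ✓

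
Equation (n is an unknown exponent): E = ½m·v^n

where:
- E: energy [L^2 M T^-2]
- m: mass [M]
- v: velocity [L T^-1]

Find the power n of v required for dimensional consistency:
n = 2

E has dimensions [L^2 M T^-2]; v has dimensions [L T^-1].
The rest of the RHS has dimensions [M], so v^n must supply [L^2 T^-2].
With n = 2: ½m·v^2 has dimensions [L^2 M T^-2], matching the LHS ✓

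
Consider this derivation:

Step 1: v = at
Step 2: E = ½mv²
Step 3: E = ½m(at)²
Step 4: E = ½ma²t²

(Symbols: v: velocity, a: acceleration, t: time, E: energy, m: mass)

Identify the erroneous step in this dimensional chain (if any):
No step introduces an error — all steps are dimensionally consistent.

Step 1: v = at → LHS [L T^-1], RHS [L T^-1] ✓
Step 2: E = ½mv² → LHS [L^2 M T^-2], RHS [L^2 M T^-2] ✓
Step 3: E = ½m(at)² → LHS [L^2 M T^-2], RHS [L^2 M T^-2] ✓
Step 4: E = ½ma²t² → LHS [L^2 M T^-2], RHS [L^2 M T^-2] ✓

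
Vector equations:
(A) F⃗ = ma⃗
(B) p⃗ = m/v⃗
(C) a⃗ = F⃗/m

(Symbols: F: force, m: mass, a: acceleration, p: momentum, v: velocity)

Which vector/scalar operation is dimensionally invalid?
(B) p⃗ = m/v⃗

(A) F⃗ = ma⃗: LHS [L M T^-2], RHS [L M T^-2] ✓ — Force and acceleration are vectors, mass is a scalar
(B) p⃗ = m/v⃗: LHS [L M T^-1], RHS [L^-1 M T] ✗ — momentum is mass times velocity; should be mv⃗ (and division by a vector is undefined)
(C) a⃗ = F⃗/m: LHS [L T^-2], RHS [L T^-2] ✓ — force (vector) divided by mass (scalar)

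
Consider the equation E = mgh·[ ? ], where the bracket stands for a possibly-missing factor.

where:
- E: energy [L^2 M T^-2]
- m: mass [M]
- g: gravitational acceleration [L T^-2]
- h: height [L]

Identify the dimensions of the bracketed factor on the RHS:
Nothing is missing — the bracketed factor must be dimensionless.

E has dimensions [L^2 M T^-2] and mgh already has dimensions [L^2 M T^-2], so E = mgh is dimensionally complete.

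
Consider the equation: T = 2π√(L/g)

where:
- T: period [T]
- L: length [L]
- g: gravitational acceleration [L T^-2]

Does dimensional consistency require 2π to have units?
No

T has dimensions [T] and √(L/g) already has dimensions [T], so the equation balances without 2π contributing any dimensions. 2π is a pure (dimensionless) number; changing or removing it would not affect dimensional consistency.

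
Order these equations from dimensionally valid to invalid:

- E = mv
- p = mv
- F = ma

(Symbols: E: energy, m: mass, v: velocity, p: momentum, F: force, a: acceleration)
Dimensionally correct: p = mv, F = ma
Dimensionally incorrect: E = mv
Ordered (correct first, then incorrect): p = mv, F = ma, E = mv

- E = mv: LHS [L^2 M T^-2], RHS [L M T^-1] → incorrect ✗
- p = mv: LHS [L M T^-1], RHS [L M T^-1] → correct ✓
- F = ma: LHS [L M T^-2], RHS [L M T^-2] → correct ✓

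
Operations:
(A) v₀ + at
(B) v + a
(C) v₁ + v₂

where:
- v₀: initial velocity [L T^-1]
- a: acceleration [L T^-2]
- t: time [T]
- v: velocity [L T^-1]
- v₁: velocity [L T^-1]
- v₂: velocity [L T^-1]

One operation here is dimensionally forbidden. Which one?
(B) v + a

(A) v₀ + at: v₀ [L T^-1] and at [L T^-1] — same dimensions ✓
(B) v + a: v [L T^-1] and a [L T^-2] — different dimensions cannot be added/subtracted ✗
(C) v₁ + v₂: v₁ [L T^-1] and v₂ [L T^-1] — same dimensions ✓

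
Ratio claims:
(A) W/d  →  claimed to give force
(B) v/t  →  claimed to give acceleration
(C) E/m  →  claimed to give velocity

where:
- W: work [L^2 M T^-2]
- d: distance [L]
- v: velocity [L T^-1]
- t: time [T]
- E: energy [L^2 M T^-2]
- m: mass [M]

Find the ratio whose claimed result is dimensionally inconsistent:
(C) E/m does not give velocity

(A) W/d: [L M T^-2] = force [L M T^-2] ✓
(B) v/t: [L T^-2] = acceleration [L T^-2] ✓
(C) E/m: [L^2 T^-2] ≠ velocity [L T^-1] ✗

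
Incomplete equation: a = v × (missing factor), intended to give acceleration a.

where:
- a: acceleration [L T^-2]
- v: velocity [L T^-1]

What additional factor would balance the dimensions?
1/t (inverse time), dimensions [T^-1]

a has dimensions [L T^-2] and v has dimensions [L T^-1].
The missing factor must have dimensions [L T^-2] / [L T^-1] = [T^-1], i.e. inverse time (1/t).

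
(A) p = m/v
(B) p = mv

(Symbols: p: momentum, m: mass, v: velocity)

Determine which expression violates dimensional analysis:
(A)

(A) p = m/v: LHS [L M T^-1], RHS [L^-1 M T] ✗
(B) p = mv: LHS [L M T^-1], RHS [L M T^-1] ✓

Expression (A) p = m/v is dimensionally incorrect.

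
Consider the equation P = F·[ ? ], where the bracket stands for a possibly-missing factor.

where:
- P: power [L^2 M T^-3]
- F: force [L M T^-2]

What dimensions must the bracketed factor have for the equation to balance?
[L T^-1] — velocity (e.g. v)

P has dimensions [L^2 M T^-3]; F has dimensions [L M T^-2].
The bracketed factor must supply [L^2 M T^-3] / [L M T^-2] = [L T^-1].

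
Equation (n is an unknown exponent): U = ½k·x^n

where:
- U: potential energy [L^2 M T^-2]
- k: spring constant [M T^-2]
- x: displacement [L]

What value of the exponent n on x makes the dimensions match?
n = 2

U has dimensions [L^2 M T^-2]; x has dimensions [L].
The rest of the RHS has dimensions [M T^-2], so x^n must supply [L^2].
With n = 2: ½k·x^2 has dimensions [L^2 M T^-2], matching the LHS ✓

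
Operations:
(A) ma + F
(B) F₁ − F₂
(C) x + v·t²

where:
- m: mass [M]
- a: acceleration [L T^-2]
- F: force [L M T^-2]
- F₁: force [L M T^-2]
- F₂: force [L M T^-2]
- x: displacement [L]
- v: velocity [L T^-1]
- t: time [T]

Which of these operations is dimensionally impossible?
(C) x + v·t²

(A) ma + F: ma [L M T^-2] and F [L M T^-2] — same dimensions ✓
(B) F₁ − F₂: F₁ [L M T^-2] and F₂ [L M T^-2] — same dimensions ✓
(C) x + v·t²: x [L] and v·t² [L T] — different dimensions cannot be added/subtracted ✗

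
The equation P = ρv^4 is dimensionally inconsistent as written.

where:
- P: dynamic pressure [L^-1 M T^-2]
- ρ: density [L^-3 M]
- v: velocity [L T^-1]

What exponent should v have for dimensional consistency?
The exponent of v should be 2: P = ρv^2

The LHS P has dimensions [L^-1 M T^-2]; v has dimensions [L T^-1].
As written, the RHS ρv^4 (exponent 4 on v) has dimensions [L M T^-4], which does not match.
With exponent 2, the RHS ρv^2 has dimensions [L^-1 M T^-2], matching the LHS.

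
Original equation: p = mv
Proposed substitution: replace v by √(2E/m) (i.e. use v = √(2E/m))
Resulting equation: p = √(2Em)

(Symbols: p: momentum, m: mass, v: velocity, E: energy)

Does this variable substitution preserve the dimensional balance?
Yes

[v] = [L T^-1] and [√(2E/m)] = [L T^-1]. These match, so the substitution replaces a quantity by one of the same dimensions and the result p = √(2Em) has LHS [L M T^-1] vs RHS [L M T^-1] — still consistent.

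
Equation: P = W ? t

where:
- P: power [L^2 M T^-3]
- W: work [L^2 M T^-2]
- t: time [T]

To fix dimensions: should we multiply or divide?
division (÷): P = W ÷ t

P [L^2 M T^-3]; W [L^2 M T^-2]; t [T].
W × t → [L^2 M T^-1] ✗
W ÷ t → [L^2 M T^-3] ✓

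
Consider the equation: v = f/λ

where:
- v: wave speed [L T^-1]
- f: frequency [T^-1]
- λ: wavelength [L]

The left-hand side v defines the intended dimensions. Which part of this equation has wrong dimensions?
The right-hand side term f/λ

v has dimensions [L T^-1], but f/λ has dimensions [L^-1 T^-1], so the term f/λ is dimensionally wrong for v.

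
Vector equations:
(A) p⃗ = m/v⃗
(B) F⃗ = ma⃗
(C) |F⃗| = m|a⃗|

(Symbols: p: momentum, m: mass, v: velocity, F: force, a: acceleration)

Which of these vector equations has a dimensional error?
(A) p⃗ = m/v⃗

(A) p⃗ = m/v⃗: LHS [L M T^-1], RHS [L^-1 M T] ✗ — momentum is mass times velocity; should be mv⃗ (and division by a vector is undefined)
(B) F⃗ = ma⃗: LHS [L M T^-2], RHS [L M T^-2] ✓ — Force and acceleration are vectors, mass is a scalar
(C) |F⃗| = m|a⃗|: LHS [L M T^-2], RHS [L M T^-2] ✓ — magnitudes of vectors are scalars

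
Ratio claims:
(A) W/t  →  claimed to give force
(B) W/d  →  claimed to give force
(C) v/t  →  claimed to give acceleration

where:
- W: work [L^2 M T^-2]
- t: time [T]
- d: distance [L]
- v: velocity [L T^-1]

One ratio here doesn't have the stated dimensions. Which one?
(A) W/t does not give force

(A) W/t: [L^2 M T^-3] ≠ force [L M T^-2] ✗
(B) W/d: [L M T^-2] = force [L M T^-2] ✓
(C) v/t: [L T^-2] = acceleration [L T^-2] ✓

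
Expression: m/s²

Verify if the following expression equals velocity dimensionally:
No

The expression m/s² has dimensions [L T^-2], but velocity has dimensions [L T^-1].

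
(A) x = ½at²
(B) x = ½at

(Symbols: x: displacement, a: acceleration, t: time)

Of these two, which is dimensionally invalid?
(B)

(A) x = ½at²: LHS [L], RHS [L] ✓
(B) x = ½at: LHS [L], RHS [L T^-1] ✗

Expression (B) x = ½at is dimensionally incorrect.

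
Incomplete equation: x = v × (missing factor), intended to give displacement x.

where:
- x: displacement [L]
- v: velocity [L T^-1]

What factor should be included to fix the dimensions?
t (time), dimensions [T]

x has dimensions [L] and v has dimensions [L T^-1].
The missing factor must have dimensions [L] / [L T^-1] = [T], i.e. time (t).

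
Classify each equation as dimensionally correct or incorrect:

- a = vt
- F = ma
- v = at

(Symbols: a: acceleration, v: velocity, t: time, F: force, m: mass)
Dimensionally correct: F = ma, v = at
Dimensionally incorrect: a = vt
Ordered (correct first, then incorrect): F = ma, v = at, a = vt

- a = vt: LHS [L T^-2], RHS [L] → incorrect ✗
- F = ma: LHS [L M T^-2], RHS [L M T^-2] → correct ✓
- v = at: LHS [L T^-1], RHS [L T^-1] → correct ✓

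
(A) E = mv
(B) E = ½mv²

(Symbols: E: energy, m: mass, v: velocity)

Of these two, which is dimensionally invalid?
(A)

(A) E = mv: LHS [L^2 M T^-2], RHS [L M T^-1] ✗
(B) E = ½mv²: LHS [L^2 M T^-2], RHS [L^2 M T^-2] ✓

Expression (A) E = mv is dimensionally incorrect.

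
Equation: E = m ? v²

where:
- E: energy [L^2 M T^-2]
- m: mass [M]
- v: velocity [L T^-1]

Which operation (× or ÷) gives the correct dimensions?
multiplication (×): E = m × v²

E [L^2 M T^-2]; m [M]; v² [L^2 T^-2].
m × v² → [L^2 M T^-2] ✓
m ÷ v² → [L^-2 M T^2] ✗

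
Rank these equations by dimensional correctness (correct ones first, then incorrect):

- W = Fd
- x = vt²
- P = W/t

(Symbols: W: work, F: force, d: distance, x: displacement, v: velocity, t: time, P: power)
Dimensionally correct: W = Fd, P = W/t
Dimensionally incorrect: x = vt²
Ordered (correct first, then incorrect): W = Fd, P = W/t, x = vt²

- W = Fd: LHS [L^2 M T^-2], RHS [L^2 M T^-2] → correct ✓
- x = vt²: LHS [L], RHS [L T] → incorrect ✗
- P = W/t: LHS [L^2 M T^-3], RHS [L^2 M T^-3] → correct ✓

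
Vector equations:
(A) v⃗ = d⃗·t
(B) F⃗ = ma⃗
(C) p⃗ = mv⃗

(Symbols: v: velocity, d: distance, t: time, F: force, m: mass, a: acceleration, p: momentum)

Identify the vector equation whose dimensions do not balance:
(A) v⃗ = d⃗·t

(A) v⃗ = d⃗·t: LHS [L T^-1], RHS [L T] ✗ — velocity is displacement per time; should be d⃗/t
(B) F⃗ = ma⃗: LHS [L M T^-2], RHS [L M T^-2] ✓ — Force and acceleration are vectors, mass is a scalar
(C) p⃗ = mv⃗: LHS [L M T^-1], RHS [L M T^-1] ✓ — mass (scalar) times velocity (vector)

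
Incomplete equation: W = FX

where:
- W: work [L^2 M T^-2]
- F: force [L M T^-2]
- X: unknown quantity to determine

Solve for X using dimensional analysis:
X = d (distance), dimensions [L]

W has dimensions [L^2 M T^-2]; the rest of the RHS (F) has dimensions [L M T^-2].
So X must have dimensions [L] — X = d (distance).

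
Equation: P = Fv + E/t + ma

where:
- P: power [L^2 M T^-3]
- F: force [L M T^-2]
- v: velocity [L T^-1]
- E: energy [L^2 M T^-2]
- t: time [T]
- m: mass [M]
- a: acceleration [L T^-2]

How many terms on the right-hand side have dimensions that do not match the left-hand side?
1

LHS P: [L^2 M T^-3]
- Fv: [L^2 M T^-3] ✓
- E/t: [L^2 M T^-3] ✓
- ma: [L M T^-2] ✗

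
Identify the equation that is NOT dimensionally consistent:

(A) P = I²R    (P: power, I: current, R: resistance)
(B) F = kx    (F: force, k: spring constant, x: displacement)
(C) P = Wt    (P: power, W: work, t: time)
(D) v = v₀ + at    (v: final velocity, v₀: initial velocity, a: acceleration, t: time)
(C) P = Wt

The equation (C) P = Wt is dimensionally incorrect.

LHS (P): [L^2 M T^-3]
RHS (Wt): [L^2 M T^-1] ✗

The dimensions do not match. The other three equations balance.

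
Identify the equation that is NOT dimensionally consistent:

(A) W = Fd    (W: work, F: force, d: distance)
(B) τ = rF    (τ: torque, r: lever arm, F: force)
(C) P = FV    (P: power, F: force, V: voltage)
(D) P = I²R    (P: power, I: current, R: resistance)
(C) P = FV

The equation (C) P = FV is dimensionally incorrect.

LHS (P): [L^2 M T^-3]
RHS (FV): [I^-1 L^3 M^2 T^-5] ✗

The dimensions do not match. The other three equations balance.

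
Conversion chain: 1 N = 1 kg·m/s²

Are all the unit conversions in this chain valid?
The chain is correct (no errors).

Correct: Newton is defined as kg·m/s²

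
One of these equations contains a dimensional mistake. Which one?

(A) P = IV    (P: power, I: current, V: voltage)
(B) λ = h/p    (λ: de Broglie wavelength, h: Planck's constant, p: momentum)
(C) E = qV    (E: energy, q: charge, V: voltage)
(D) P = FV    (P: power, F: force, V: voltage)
(D) P = FV

The equation (D) P = FV is dimensionally incorrect.

LHS (P): [L^2 M T^-3]
RHS (FV): [I^-1 L^3 M^2 T^-5] ✗

The dimensions do not match. The other three equations balance.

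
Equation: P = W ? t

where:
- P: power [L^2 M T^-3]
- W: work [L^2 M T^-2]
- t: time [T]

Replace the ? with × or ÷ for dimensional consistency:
division (÷): P = W ÷ t

P [L^2 M T^-3]; W [L^2 M T^-2]; t [T].
W × t → [L^2 M T^-1] ✗
W ÷ t → [L^2 M T^-3] ✓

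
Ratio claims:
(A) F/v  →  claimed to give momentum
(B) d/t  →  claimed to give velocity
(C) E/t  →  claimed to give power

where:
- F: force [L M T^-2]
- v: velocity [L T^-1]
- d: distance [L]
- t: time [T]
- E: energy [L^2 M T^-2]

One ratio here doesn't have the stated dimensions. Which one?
(A) F/v does not give momentum

(A) F/v: [M T^-1] ≠ momentum [L M T^-1] ✗
(B) d/t: [L T^-1] = velocity [L T^-1] ✓
(C) E/t: [L^2 M T^-3] = power [L^2 M T^-3] ✓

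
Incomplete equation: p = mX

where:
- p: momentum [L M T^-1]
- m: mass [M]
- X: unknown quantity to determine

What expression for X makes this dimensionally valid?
X = v (velocity), dimensions [L T^-1]

p has dimensions [L M T^-1]; the rest of the RHS (m) has dimensions [M].
So X must have dimensions [L T^-1] — X = v (velocity).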